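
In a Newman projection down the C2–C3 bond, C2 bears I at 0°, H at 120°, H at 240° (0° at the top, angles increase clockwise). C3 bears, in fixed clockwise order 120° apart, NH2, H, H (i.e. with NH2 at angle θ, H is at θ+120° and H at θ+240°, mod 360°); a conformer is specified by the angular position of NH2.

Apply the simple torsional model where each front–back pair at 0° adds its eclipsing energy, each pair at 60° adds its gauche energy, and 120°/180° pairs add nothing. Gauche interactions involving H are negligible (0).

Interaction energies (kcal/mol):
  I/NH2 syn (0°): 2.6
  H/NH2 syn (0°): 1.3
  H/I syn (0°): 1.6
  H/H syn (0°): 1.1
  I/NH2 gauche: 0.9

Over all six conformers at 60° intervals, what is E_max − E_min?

NH2 at 0° (eclipsed): I(0°)/NH2(0°) eclipsed 2.6; H(120°)/H(120°) eclipsed 1.1; H(240°)/H(240°) eclipsed 1.1 → 4.8 kcal/mol.
NH2 at 60° (staggered): I(0°)/NH2(60°) gauche 0.9 → 0.9 kcal/mol.
NH2 at 120° (eclipsed): I(0°)/H(0°) eclipsed 1.6; H(120°)/NH2(120°) eclipsed 1.3; H(240°)/H(240°) eclipsed 1.1 → 4.0 kcal/mol.
NH2 at 180° (staggered): no non-H gauche contacts → 0.0 kcal/mol.
NH2 at 240° (eclipsed): I(0°)/H(0°) eclipsed 1.6; H(120°)/H(120°) eclipsed 1.1; H(240°)/NH2(240°) eclipsed 1.3 → 4.0 kcal/mol.
NH2 at 300° (staggered): I(0°)/NH2(300°) gauche 0.9 → 0.9 kcal/mol.
Max at 0° (4.8 kcal/mol), min at 180° (0.0 kcal/mol); barrier = 4.8 kcal/mol.

4.8 kcal/mol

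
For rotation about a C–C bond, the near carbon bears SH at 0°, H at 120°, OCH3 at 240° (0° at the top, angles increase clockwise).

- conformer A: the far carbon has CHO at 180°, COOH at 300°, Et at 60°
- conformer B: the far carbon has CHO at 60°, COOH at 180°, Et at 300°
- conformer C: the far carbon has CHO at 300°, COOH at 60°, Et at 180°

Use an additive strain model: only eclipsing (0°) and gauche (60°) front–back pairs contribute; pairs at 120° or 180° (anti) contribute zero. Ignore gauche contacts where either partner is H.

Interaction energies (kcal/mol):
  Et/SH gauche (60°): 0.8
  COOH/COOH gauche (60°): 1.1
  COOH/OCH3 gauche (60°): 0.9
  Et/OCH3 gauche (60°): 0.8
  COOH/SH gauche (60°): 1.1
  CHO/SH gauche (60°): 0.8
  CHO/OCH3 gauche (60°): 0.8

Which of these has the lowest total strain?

A (staggered): SH–COOH gauche, SH–Et gauche, OCH3–CHO gauche, OCH3–COOH gauche; 1.1 + 0.8 + 0.8 + 0.9 = 3.6 kcal/mol.
B (staggered): SH–CHO gauche, SH–Et gauche, OCH3–COOH gauche, OCH3–Et gauche; 0.8 + 0.8 + 0.9 + 0.8 = 3.3 kcal/mol.
C (staggered): SH–CHO gauche, SH–COOH gauche, OCH3–CHO gauche, OCH3–Et gauche; 0.8 + 1.1 + 0.8 + 0.8 = 3.5 kcal/mol.
B has the lowest total (3.3 kcal/mol).

B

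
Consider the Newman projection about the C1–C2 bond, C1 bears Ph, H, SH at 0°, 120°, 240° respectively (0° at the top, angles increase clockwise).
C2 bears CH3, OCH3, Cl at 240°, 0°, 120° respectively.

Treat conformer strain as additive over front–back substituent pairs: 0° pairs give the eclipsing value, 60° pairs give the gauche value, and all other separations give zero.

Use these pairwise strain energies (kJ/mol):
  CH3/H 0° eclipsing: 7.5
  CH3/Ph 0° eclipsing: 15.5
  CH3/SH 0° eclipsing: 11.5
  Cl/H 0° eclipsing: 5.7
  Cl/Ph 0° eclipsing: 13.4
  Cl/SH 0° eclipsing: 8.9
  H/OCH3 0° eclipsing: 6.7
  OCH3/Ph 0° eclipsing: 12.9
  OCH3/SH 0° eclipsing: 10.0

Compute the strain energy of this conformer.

30.1 kJ/mol

This conformer (eclipsed): Ph–OCH3 eclipsed, H–Cl eclipsed, SH–CH3 eclipsed; 12.9 + 5.7 + 11.5 = 30.1 kJ/mol.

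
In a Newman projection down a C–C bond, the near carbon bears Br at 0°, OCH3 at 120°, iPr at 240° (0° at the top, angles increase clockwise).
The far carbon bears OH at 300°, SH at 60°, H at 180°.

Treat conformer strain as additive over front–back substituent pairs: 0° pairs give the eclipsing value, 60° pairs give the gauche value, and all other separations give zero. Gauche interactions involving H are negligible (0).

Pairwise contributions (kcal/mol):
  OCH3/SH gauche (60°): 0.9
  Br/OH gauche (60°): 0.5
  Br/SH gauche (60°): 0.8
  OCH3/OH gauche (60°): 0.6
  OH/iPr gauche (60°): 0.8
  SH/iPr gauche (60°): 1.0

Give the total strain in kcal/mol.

This conformer (staggered): Br(0°)/OH(300°) gauche 0.5; Br(0°)/SH(60°) gauche 0.8; OCH3(120°)/SH(60°) gauche 0.9; iPr(240°)/OH(300°) gauche 0.8 → 3.0 kcal/mol.

3.0 kcal/mol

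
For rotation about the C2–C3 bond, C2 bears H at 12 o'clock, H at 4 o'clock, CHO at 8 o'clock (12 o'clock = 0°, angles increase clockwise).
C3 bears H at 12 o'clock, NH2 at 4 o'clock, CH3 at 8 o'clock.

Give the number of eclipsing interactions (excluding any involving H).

1

Non-H eclipsing pairs: CHO(240°)/CH3(240°) — 1 interaction.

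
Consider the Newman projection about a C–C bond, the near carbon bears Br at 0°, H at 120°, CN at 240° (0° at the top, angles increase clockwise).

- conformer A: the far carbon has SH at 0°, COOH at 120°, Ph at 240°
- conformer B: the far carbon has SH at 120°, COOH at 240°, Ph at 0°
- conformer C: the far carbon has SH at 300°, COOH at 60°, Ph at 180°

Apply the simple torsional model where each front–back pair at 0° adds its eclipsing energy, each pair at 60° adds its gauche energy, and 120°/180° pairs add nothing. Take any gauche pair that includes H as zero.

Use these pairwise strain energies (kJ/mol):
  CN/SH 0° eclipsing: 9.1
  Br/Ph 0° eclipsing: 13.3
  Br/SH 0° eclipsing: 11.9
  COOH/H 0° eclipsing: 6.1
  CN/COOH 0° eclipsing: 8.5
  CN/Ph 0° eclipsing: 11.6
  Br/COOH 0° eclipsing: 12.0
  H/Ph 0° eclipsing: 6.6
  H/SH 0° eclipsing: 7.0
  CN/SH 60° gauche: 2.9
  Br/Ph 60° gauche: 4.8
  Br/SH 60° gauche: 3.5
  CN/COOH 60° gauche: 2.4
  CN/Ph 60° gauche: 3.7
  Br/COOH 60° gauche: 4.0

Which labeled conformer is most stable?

C

A (eclipsed): Br(0°)/SH(0°) eclipsed 11.9; H(120°)/COOH(120°) eclipsed 6.1; CN(240°)/Ph(240°) eclipsed 11.6 → 29.6 kJ/mol.
B (eclipsed): Br(0°)/Ph(0°) eclipsed 13.3; H(120°)/SH(120°) eclipsed 7.0; CN(240°)/COOH(240°) eclipsed 8.5 → 28.8 kJ/mol.
C (staggered): Br(0°)/SH(300°) gauche 3.5; Br(0°)/COOH(60°) gauche 4.0; CN(240°)/SH(300°) gauche 2.9; CN(240°)/Ph(180°) gauche 3.7 → 14.1 kJ/mol.
C has the lowest total (14.1 kJ/mol).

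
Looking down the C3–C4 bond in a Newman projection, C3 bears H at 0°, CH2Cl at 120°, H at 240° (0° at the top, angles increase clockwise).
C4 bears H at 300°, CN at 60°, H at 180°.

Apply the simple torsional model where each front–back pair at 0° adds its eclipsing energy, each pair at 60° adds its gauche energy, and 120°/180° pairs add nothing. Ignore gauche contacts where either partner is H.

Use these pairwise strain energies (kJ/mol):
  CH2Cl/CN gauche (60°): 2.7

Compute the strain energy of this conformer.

This conformer (staggered): CH2Cl(120°)/CN(60°) gauche 2.7 → 2.7 kJ/mol.

2.7 kJ/mol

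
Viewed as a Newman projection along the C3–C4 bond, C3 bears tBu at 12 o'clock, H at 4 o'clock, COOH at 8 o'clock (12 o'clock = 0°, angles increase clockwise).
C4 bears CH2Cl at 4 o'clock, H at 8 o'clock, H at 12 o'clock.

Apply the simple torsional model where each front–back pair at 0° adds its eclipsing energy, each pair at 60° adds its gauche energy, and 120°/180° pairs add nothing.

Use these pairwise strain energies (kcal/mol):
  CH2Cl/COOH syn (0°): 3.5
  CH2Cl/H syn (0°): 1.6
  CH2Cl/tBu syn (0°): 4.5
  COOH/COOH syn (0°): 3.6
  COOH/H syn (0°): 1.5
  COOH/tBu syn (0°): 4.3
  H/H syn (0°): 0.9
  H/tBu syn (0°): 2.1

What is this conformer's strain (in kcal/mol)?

5.2 kcal/mol

This conformer (eclipsed): tBu(0°)/H(0°) eclipsed 2.1; H(120°)/CH2Cl(120°) eclipsed 1.6; COOH(240°)/H(240°) eclipsed 1.5 → 5.2 kcal/mol.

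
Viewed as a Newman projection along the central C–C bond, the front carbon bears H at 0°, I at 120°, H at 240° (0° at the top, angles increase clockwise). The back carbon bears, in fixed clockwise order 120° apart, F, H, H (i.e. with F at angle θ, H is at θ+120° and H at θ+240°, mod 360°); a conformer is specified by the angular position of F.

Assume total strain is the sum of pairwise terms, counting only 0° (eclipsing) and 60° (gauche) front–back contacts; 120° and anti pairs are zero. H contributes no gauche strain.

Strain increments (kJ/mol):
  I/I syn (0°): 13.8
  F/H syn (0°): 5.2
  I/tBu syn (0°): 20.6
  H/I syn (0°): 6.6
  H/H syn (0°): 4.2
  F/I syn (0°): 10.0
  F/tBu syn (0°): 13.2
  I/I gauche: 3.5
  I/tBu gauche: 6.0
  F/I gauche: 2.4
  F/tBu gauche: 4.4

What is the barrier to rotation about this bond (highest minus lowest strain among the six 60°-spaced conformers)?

F at 0° is eclipsed. H at 0° is eclipsed with F at 0° (5.2); I at 120° is eclipsed with H at 120° (6.6); H at 240° is eclipsed with H at 240° (4.2). Total 16.0 kJ/mol.
F at 60° is staggered. I at 120° is gauche with F at 60° (2.4). Total 2.4 kJ/mol.
F at 120° is eclipsed. H at 0° is eclipsed with H at 0° (4.2); I at 120° is eclipsed with F at 120° (10.0); H at 240° is eclipsed with H at 240° (4.2). Total 18.4 kJ/mol.
F at 180° is staggered. I at 120° is gauche with F at 180° (2.4). Total 2.4 kJ/mol.
F at 240° is eclipsed. H at 0° is eclipsed with H at 0° (4.2); I at 120° is eclipsed with H at 120° (6.6); H at 240° is eclipsed with F at 240° (5.2). Total 16.0 kJ/mol.
F at 300° (staggered): no non-H gauche contacts → 0.0 kJ/mol.
Max at 120° (18.4 kJ/mol), min at 300° (0.0 kJ/mol); barrier = 18.4 kJ/mol.

18.4 kJ/mol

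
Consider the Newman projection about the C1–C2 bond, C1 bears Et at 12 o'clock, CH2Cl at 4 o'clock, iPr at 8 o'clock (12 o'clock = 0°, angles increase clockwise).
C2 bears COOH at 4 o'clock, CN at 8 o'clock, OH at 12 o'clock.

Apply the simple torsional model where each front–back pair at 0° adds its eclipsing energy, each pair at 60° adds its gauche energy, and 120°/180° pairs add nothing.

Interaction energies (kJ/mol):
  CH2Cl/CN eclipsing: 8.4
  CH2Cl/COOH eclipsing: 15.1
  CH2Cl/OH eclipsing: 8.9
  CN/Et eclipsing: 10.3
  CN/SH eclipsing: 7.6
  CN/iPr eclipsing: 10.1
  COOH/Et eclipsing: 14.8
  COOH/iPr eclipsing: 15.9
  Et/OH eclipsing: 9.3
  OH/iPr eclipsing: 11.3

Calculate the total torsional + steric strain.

This conformer is eclipsed. Et at 0° is eclipsed with OH at 0° (9.3); CH2Cl at 120° is eclipsed with COOH at 120° (15.1); iPr at 240° is eclipsed with CN at 240° (10.1). Total 34.5 kJ/mol.

34.5 kJ/mol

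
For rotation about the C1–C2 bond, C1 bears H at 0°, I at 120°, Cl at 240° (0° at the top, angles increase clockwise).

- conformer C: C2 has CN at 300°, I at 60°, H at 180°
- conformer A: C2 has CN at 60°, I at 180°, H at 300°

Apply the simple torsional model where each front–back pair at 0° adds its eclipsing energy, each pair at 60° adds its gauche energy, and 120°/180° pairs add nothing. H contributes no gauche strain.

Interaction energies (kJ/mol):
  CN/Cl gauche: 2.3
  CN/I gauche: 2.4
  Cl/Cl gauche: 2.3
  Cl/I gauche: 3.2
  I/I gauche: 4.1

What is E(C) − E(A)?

-3.3 kJ/mol

C is staggered. I at 120° is gauche with I at 60° (4.1); Cl at 240° is gauche with CN at 300° (2.3). Total 6.4 kJ/mol.
A is staggered. I at 120° is gauche with CN at 60° (2.4); I at 120° is gauche with I at 180° (4.1); Cl at 240° is gauche with I at 180° (3.2). Total 9.7 kJ/mol.
E(C) − E(A) = 6.4 − 9.7 = -3.3 kJ/mol.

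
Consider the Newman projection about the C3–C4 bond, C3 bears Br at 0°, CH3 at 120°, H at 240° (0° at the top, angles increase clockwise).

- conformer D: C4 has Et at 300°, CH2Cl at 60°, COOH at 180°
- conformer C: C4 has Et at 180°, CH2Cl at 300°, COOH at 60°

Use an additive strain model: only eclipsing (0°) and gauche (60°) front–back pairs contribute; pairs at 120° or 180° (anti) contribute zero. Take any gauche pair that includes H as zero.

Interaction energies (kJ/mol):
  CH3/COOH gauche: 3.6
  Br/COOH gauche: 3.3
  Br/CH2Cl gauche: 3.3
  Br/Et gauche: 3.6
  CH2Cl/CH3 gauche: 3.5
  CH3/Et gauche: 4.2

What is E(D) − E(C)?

-0.4 kJ/mol

D (staggered): Br–Et gauche, Br–CH2Cl gauche, CH3–CH2Cl gauche, CH3–COOH gauche; 3.6 + 3.3 + 3.5 + 3.6 = 14.0 kJ/mol.
C (staggered): Br–CH2Cl gauche, Br–COOH gauche, CH3–Et gauche, CH3–COOH gauche; 3.3 + 3.3 + 4.2 + 3.6 = 14.4 kJ/mol.
E(D) − E(C) = 14.0 − 14.4 = -0.4 kJ/mol.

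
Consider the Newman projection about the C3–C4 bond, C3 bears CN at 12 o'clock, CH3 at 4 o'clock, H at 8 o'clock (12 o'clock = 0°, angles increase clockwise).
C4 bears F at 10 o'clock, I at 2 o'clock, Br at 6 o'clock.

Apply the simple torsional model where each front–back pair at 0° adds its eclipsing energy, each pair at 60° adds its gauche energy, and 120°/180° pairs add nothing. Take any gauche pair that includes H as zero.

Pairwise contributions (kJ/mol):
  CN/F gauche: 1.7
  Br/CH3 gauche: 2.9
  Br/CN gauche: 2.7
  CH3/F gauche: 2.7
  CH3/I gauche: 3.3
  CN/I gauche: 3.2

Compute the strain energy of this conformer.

11.1 kJ/mol

This conformer (staggered): CN(0°)/F(300°) gauche 1.7; CN(0°)/I(60°) gauche 3.2; CH3(120°)/I(60°) gauche 3.3; CH3(120°)/Br(180°) gauche 2.9 → 11.1 kJ/mol.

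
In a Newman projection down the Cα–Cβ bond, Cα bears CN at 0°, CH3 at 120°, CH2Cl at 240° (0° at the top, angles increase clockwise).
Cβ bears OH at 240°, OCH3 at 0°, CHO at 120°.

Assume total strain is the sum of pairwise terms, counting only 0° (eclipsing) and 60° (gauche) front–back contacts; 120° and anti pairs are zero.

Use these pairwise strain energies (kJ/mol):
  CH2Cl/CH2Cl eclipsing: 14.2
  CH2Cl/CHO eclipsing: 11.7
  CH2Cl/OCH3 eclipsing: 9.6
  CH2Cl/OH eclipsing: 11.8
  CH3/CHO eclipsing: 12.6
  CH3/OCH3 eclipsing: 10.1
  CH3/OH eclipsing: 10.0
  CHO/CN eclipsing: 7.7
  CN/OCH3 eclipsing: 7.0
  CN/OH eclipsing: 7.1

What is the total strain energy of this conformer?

31.4 kJ/mol

This conformer (eclipsed): CN–OCH3 eclipsed, CH3–CHO eclipsed, CH2Cl–OH eclipsed; 7.0 + 12.6 + 11.8 = 31.4 kJ/mol.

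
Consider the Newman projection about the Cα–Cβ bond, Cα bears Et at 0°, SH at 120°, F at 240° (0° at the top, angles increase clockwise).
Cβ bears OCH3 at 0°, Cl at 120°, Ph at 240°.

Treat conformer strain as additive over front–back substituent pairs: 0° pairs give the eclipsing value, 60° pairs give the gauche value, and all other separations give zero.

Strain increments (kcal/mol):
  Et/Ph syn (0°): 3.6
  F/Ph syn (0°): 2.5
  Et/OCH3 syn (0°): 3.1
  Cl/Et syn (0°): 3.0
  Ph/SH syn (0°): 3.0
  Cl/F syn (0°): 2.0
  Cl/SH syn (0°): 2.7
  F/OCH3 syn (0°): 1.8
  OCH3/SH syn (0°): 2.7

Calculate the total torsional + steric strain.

8.3 kcal/mol

This conformer (eclipsed): Et(0°)/OCH3(0°) eclipsed 3.1; SH(120°)/Cl(120°) eclipsed 2.7; F(240°)/Ph(240°) eclipsed 2.5 → 8.3 kcal/mol.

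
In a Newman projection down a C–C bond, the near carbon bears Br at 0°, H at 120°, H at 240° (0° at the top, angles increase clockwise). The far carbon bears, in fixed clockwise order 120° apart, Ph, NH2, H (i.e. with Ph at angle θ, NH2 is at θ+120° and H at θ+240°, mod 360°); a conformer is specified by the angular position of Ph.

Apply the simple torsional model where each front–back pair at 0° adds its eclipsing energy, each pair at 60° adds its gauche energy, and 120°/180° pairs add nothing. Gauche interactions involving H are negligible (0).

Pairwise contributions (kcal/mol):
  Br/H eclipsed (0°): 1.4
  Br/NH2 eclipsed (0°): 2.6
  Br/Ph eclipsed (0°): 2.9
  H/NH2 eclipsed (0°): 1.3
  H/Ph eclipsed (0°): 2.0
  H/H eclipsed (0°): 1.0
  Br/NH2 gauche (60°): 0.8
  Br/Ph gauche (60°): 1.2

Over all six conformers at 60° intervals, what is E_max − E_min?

Ph at 0° (eclipsed): Br–Ph eclipsed, H–NH2 eclipsed, H–H eclipsed; 2.9 + 1.3 + 1.0 = 5.2 kcal/mol.
Ph at 60° (staggered): Br–Ph gauche; 1.2 = 1.2 kcal/mol.
Ph at 120° (eclipsed): Br–H eclipsed, H–Ph eclipsed, H–NH2 eclipsed; 1.4 + 2.0 + 1.3 = 4.7 kcal/mol.
Ph at 180° (staggered): Br–NH2 gauche; 0.8 = 0.8 kcal/mol.
Ph at 240° (eclipsed): Br–NH2 eclipsed, H–H eclipsed, H–Ph eclipsed; 2.6 + 1.0 + 2.0 = 5.6 kcal/mol.
Ph at 300° (staggered): Br–Ph gauche, Br–NH2 gauche; 1.2 + 0.8 = 2.0 kcal/mol.
Max at 240° (5.6 kcal/mol), min at 180° (0.8 kcal/mol); barrier = 4.8 kcal/mol.

4.8 kcal/mol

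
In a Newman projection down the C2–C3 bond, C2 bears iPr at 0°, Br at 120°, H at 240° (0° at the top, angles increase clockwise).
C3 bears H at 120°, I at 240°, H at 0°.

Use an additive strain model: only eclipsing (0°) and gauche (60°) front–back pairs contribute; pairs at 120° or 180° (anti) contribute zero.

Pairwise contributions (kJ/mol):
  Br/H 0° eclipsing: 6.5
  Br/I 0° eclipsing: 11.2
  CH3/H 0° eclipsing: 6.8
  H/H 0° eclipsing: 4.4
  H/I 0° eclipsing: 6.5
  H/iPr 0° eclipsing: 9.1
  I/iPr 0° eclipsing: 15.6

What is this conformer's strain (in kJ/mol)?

This conformer (eclipsed): iPr–H eclipsed, Br–H eclipsed, H–I eclipsed; 9.1 + 6.5 + 6.5 = 22.1 kJ/mol.

22.1 kJ/mol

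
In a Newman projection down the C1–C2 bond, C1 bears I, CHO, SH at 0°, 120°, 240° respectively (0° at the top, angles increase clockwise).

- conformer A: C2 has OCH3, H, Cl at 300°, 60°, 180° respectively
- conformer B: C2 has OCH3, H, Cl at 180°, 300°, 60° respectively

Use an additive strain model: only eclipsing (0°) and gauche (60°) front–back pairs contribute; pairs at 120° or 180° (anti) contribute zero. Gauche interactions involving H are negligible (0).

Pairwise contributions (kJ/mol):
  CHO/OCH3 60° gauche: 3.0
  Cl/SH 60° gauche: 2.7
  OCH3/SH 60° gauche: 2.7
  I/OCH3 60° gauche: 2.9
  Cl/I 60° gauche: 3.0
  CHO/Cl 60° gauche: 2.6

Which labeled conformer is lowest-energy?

A (staggered): I(0°)/OCH3(300°) gauche 2.9; CHO(120°)/Cl(180°) gauche 2.6; SH(240°)/OCH3(300°) gauche 2.7; SH(240°)/Cl(180°) gauche 2.7 → 10.9 kJ/mol.
B (staggered): I(0°)/Cl(60°) gauche 3.0; CHO(120°)/OCH3(180°) gauche 3.0; CHO(120°)/Cl(60°) gauche 2.6; SH(240°)/OCH3(180°) gauche 2.7 → 11.3 kJ/mol.
A has the lowest total (10.9 kJ/mol).

A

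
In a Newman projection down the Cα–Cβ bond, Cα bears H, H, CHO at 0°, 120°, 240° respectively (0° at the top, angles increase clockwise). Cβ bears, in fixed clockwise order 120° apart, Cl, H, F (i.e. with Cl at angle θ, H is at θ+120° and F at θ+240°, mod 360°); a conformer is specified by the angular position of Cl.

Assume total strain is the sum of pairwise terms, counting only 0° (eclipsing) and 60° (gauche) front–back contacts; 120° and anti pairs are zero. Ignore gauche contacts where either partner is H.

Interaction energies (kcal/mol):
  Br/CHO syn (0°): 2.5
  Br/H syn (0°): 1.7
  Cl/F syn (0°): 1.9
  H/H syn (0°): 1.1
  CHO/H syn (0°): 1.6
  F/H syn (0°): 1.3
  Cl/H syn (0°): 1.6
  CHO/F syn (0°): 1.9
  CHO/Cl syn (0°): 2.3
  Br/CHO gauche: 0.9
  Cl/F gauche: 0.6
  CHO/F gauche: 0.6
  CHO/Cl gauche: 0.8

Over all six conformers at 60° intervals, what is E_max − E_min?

Cl at 0° (eclipsed): H(0°)/Cl(0°) eclipsed 1.6; H(120°)/H(120°) eclipsed 1.1; CHO(240°)/F(240°) eclipsed 1.9 → 4.6 kcal/mol.
Cl at 60° (staggered): CHO(240°)/F(300°) gauche 0.6 → 0.6 kcal/mol.
Cl at 120° (eclipsed): H(0°)/F(0°) eclipsed 1.3; H(120°)/Cl(120°) eclipsed 1.6; CHO(240°)/H(240°) eclipsed 1.6 → 4.5 kcal/mol.
Cl at 180° (staggered): CHO(240°)/Cl(180°) gauche 0.8 → 0.8 kcal/mol.
Cl at 240° (eclipsed): H(0°)/H(0°) eclipsed 1.1; H(120°)/F(120°) eclipsed 1.3; CHO(240°)/Cl(240°) eclipsed 2.3 → 4.7 kcal/mol.
Cl at 300° (staggered): CHO(240°)/Cl(300°) gauche 0.8; CHO(240°)/F(180°) gauche 0.6 → 1.4 kcal/mol.
Max at 240° (4.7 kcal/mol), min at 60° (0.6 kcal/mol); barrier = 4.1 kcal/mol.

4.1 kcal/mol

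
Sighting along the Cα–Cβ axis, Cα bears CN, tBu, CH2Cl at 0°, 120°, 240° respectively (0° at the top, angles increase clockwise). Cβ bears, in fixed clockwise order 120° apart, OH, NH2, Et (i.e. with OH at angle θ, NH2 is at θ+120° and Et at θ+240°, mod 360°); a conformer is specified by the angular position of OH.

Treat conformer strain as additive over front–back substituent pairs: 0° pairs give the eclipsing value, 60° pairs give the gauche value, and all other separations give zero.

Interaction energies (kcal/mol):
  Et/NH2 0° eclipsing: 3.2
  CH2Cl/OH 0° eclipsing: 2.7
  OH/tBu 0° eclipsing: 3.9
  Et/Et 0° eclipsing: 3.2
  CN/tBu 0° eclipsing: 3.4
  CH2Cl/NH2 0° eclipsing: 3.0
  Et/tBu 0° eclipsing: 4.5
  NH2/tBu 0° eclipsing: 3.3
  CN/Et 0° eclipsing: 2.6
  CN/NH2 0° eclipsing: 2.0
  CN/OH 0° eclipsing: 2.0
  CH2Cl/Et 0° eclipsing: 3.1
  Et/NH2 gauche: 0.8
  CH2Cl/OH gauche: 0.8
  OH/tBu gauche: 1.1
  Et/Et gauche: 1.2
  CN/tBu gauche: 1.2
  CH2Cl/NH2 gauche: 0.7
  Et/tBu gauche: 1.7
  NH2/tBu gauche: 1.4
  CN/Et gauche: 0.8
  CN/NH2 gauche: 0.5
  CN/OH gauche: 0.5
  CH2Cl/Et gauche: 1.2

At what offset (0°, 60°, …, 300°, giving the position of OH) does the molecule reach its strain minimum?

OH at 0° is eclipsed. CN at 0° is eclipsed with OH at 0° (2.0); tBu at 120° is eclipsed with NH2 at 120° (3.3); CH2Cl at 240° is eclipsed with Et at 240° (3.1). Total 8.4 kcal/mol.
OH at 60° is staggered. CN at 0° is gauche with OH at 60° (0.5); CN at 0° is gauche with Et at 300° (0.8); tBu at 120° is gauche with OH at 60° (1.1); tBu at 120° is gauche with NH2 at 180° (1.4); CH2Cl at 240° is gauche with NH2 at 180° (0.7); CH2Cl at 240° is gauche with Et at 300° (1.2). Total 5.7 kcal/mol.
OH at 120° is eclipsed. CN at 0° is eclipsed with Et at 0° (2.6); tBu at 120° is eclipsed with OH at 120° (3.9); CH2Cl at 240° is eclipsed with NH2 at 240° (3.0). Total 9.5 kcal/mol.
OH at 180° is staggered. CN at 0° is gauche with NH2 at 300° (0.5); CN at 0° is gauche with Et at 60° (0.8); tBu at 120° is gauche with OH at 180° (1.1); tBu at 120° is gauche with Et at 60° (1.7); CH2Cl at 240° is gauche with OH at 180° (0.8); CH2Cl at 240° is gauche with NH2 at 300° (0.7). Total 5.6 kcal/mol.
OH at 240° is eclipsed. CN at 0° is eclipsed with NH2 at 0° (2.0); tBu at 120° is eclipsed with Et at 120° (4.5); CH2Cl at 240° is eclipsed with OH at 240° (2.7). Total 9.2 kcal/mol.
OH at 300° is staggered. CN at 0° is gauche with OH at 300° (0.5); CN at 0° is gauche with NH2 at 60° (0.5); tBu at 120° is gauche with NH2 at 60° (1.4); tBu at 120° is gauche with Et at 180° (1.7); CH2Cl at 240° is gauche with OH at 300° (0.8); CH2Cl at 240° is gauche with Et at 180° (1.2). Total 6.1 kcal/mol.
The minimum (5.6 kcal/mol) occurs with OH at 180°.

180°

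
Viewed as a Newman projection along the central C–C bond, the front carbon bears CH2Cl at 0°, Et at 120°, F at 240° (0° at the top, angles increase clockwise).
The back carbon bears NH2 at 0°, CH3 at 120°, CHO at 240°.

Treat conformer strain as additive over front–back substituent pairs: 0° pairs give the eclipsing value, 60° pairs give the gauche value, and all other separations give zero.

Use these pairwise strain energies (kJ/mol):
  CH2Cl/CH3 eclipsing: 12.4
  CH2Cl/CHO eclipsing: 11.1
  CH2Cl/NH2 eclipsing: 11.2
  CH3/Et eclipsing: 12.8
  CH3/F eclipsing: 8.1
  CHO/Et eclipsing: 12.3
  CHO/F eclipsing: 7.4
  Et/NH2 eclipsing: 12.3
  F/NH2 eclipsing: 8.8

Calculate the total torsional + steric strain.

31.4 kJ/mol

This conformer is eclipsed. CH2Cl at 0° is eclipsed with NH2 at 0° (11.2); Et at 120° is eclipsed with CH3 at 120° (12.8); F at 240° is eclipsed with CHO at 240° (7.4). Total 31.4 kJ/mol.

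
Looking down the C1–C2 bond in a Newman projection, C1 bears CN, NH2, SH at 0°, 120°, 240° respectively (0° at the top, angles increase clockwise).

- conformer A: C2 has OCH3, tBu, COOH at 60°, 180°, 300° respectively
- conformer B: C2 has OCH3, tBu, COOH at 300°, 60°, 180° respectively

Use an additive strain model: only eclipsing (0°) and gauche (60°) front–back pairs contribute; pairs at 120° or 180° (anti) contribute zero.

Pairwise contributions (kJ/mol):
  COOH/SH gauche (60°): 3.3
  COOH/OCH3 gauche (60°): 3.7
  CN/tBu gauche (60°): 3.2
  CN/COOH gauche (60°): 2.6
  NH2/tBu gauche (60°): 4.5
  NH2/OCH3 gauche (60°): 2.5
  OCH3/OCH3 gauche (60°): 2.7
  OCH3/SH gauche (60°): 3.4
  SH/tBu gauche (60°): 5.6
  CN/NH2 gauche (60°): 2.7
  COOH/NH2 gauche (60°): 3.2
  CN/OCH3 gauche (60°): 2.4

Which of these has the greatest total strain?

A (staggered): CN(0°)/OCH3(60°) gauche 2.4; CN(0°)/COOH(300°) gauche 2.6; NH2(120°)/OCH3(60°) gauche 2.5; NH2(120°)/tBu(180°) gauche 4.5; SH(240°)/tBu(180°) gauche 5.6; SH(240°)/COOH(300°) gauche 3.3 → 20.9 kJ/mol.
B (staggered): CN(0°)/OCH3(300°) gauche 2.4; CN(0°)/tBu(60°) gauche 3.2; NH2(120°)/tBu(60°) gauche 4.5; NH2(120°)/COOH(180°) gauche 3.2; SH(240°)/OCH3(300°) gauche 3.4; SH(240°)/COOH(180°) gauche 3.3 → 20.0 kJ/mol.
A has the highest total (20.9 kJ/mol).

A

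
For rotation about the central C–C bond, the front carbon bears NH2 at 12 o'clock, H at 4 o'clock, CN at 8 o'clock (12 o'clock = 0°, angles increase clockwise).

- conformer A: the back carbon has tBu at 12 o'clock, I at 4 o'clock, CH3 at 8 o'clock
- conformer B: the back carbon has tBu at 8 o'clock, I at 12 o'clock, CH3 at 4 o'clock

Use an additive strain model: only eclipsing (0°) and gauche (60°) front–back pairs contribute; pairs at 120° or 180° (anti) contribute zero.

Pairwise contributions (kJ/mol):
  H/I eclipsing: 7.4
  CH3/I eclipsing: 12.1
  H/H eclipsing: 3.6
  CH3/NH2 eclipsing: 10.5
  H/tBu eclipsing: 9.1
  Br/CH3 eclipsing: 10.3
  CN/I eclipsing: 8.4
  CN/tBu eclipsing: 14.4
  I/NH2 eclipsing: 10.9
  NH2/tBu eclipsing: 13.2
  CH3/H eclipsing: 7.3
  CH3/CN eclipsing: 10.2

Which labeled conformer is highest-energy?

A (eclipsed): NH2–tBu eclipsed, H–I eclipsed, CN–CH3 eclipsed; 13.2 + 7.4 + 10.2 = 30.8 kJ/mol.
B (eclipsed): NH2–I eclipsed, H–CH3 eclipsed, CN–tBu eclipsed; 10.9 + 7.3 + 14.4 = 32.6 kJ/mol.
B has the highest total (32.6 kJ/mol).

B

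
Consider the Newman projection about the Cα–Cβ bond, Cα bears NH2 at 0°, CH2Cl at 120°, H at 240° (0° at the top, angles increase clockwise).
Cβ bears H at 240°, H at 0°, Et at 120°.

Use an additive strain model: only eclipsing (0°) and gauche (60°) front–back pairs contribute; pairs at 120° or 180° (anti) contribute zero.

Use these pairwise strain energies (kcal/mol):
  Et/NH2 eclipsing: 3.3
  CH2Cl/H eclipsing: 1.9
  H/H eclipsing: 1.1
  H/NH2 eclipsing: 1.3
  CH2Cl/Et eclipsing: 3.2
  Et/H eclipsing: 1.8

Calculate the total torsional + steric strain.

This conformer (eclipsed): NH2(0°)/H(0°) eclipsed 1.3; CH2Cl(120°)/Et(120°) eclipsed 3.2; H(240°)/H(240°) eclipsed 1.1 → 5.6 kcal/mol.

5.6 kcal/mol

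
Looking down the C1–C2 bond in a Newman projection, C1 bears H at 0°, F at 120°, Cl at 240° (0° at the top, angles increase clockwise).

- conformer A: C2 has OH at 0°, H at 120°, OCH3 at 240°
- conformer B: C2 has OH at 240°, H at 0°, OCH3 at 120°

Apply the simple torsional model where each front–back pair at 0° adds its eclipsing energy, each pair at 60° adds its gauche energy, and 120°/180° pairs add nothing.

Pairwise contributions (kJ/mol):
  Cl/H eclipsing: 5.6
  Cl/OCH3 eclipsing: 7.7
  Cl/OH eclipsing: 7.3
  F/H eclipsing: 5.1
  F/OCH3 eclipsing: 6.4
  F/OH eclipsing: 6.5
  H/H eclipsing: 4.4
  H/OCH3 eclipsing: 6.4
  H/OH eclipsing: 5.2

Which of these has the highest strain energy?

B

A (eclipsed): H(0°)/OH(0°) eclipsed 5.2; F(120°)/H(120°) eclipsed 5.1; Cl(240°)/OCH3(240°) eclipsed 7.7 → 18.0 kJ/mol.
B (eclipsed): H(0°)/H(0°) eclipsed 4.4; F(120°)/OCH3(120°) eclipsed 6.4; Cl(240°)/OH(240°) eclipsed 7.3 → 18.1 kJ/mol.
B has the highest total (18.1 kJ/mol).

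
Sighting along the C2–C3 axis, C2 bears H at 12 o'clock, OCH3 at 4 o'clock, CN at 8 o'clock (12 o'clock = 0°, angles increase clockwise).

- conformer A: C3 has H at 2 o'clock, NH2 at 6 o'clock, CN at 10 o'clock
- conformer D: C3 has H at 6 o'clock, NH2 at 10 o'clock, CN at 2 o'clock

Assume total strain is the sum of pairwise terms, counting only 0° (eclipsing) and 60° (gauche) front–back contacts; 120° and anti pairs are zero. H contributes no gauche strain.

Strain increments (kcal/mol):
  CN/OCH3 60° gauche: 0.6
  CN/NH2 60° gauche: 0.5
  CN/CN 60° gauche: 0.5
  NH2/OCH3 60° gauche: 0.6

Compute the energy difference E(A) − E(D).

+0.5 kcal/mol

A (staggered): OCH3–NH2 gauche, CN–NH2 gauche, CN–CN gauche; 0.6 + 0.5 + 0.5 = 1.6 kcal/mol.
D (staggered): OCH3–CN gauche, CN–NH2 gauche; 0.6 + 0.5 = 1.1 kcal/mol.
E(A) − E(D) = 1.6 − 1.1 = +0.5 kcal/mol.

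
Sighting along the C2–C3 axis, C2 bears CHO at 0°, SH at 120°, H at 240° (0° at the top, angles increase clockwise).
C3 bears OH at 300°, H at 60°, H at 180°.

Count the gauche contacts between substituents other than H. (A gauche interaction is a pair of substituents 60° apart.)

Non-H gauche pairs: CHO(0°)/OH(300°) — 1 interaction.

1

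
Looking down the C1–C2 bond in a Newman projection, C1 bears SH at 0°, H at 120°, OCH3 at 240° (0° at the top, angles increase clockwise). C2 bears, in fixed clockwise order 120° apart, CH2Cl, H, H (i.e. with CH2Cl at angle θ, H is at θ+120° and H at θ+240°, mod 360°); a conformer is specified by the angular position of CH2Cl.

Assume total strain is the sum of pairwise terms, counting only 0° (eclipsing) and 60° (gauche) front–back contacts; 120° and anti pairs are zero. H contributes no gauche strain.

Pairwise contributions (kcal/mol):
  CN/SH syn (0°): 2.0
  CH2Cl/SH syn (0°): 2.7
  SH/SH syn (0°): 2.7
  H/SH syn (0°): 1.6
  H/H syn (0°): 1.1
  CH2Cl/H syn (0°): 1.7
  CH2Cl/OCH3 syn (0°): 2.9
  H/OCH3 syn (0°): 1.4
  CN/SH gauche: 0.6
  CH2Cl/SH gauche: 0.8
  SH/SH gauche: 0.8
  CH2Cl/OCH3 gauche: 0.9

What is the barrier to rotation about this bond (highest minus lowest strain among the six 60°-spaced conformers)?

CH2Cl at 0° is eclipsed. SH at 0° is eclipsed with CH2Cl at 0° (2.7); H at 120° is eclipsed with H at 120° (1.1); OCH3 at 240° is eclipsed with H at 240° (1.4). Total 5.2 kcal/mol.
CH2Cl at 60° is staggered. SH at 0° is gauche with CH2Cl at 60° (0.8). Total 0.8 kcal/mol.
CH2Cl at 120° is eclipsed. SH at 0° is eclipsed with H at 0° (1.6); H at 120° is eclipsed with CH2Cl at 120° (1.7); OCH3 at 240° is eclipsed with H at 240° (1.4). Total 4.7 kcal/mol.
CH2Cl at 180° is staggered. OCH3 at 240° is gauche with CH2Cl at 180° (0.9). Total 0.9 kcal/mol.
CH2Cl at 240° is eclipsed. SH at 0° is eclipsed with H at 0° (1.6); H at 120° is eclipsed with H at 120° (1.1); OCH3 at 240° is eclipsed with CH2Cl at 240° (2.9). Total 5.6 kcal/mol.
CH2Cl at 300° is staggered. SH at 0° is gauche with CH2Cl at 300° (0.8); OCH3 at 240° is gauche with CH2Cl at 300° (0.9). Total 1.7 kcal/mol.
Max at 240° (5.6 kcal/mol), min at 60° (0.8 kcal/mol); barrier = 4.8 kcal/mol.

4.8 kcal/mol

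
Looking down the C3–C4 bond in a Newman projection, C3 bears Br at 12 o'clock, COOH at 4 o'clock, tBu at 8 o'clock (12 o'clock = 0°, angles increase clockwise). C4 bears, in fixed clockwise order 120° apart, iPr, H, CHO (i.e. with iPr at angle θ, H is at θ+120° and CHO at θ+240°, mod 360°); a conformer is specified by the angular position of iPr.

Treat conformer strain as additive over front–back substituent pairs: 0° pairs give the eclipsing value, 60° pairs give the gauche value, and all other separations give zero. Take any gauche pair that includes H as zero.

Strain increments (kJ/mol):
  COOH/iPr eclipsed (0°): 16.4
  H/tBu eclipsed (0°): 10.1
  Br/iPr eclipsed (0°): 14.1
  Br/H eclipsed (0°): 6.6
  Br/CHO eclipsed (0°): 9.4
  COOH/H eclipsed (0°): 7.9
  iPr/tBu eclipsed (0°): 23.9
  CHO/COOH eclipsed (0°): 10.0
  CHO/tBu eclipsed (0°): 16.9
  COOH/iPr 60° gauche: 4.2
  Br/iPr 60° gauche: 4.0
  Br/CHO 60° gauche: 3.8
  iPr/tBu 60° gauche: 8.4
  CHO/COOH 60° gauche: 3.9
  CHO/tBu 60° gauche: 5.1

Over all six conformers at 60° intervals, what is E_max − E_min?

23.4 kJ/mol

iPr at 0° (eclipsed): Br–iPr eclipsed, COOH–H eclipsed, tBu–CHO eclipsed; 14.1 + 7.9 + 16.9 = 38.9 kJ/mol.
iPr at 60° (staggered): Br–iPr gauche, Br–CHO gauche, COOH–iPr gauche, tBu–CHO gauche; 4.0 + 3.8 + 4.2 + 5.1 = 17.1 kJ/mol.
iPr at 120° (eclipsed): Br–CHO eclipsed, COOH–iPr eclipsed, tBu–H eclipsed; 9.4 + 16.4 + 10.1 = 35.9 kJ/mol.
iPr at 180° (staggered): Br–CHO gauche, COOH–iPr gauche, COOH–CHO gauche, tBu–iPr gauche; 3.8 + 4.2 + 3.9 + 8.4 = 20.3 kJ/mol.
iPr at 240° (eclipsed): Br–H eclipsed, COOH–CHO eclipsed, tBu–iPr eclipsed; 6.6 + 10.0 + 23.9 = 40.5 kJ/mol.
iPr at 300° (staggered): Br–iPr gauche, COOH–CHO gauche, tBu–iPr gauche, tBu–CHO gauche; 4.0 + 3.9 + 8.4 + 5.1 = 21.4 kJ/mol.
Max at 240° (40.5 kJ/mol), min at 60° (17.1 kJ/mol); barrier = 23.4 kJ/mol.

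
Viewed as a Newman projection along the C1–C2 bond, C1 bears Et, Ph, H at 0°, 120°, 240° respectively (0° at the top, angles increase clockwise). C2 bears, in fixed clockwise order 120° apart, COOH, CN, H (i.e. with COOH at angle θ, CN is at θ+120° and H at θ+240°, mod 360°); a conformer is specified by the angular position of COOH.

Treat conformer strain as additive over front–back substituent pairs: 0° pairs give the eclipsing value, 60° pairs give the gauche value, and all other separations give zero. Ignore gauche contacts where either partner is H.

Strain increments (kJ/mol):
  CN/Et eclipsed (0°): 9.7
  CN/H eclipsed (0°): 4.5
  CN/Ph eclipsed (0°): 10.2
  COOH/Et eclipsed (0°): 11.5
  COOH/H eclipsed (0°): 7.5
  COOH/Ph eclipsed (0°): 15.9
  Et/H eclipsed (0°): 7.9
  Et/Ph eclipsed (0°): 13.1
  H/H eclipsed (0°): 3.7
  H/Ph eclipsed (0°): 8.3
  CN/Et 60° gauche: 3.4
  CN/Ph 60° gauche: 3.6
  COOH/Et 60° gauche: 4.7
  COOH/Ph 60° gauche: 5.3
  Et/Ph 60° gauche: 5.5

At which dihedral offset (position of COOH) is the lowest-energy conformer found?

180°

COOH at 0° is eclipsed. Et at 0° is eclipsed with COOH at 0° (11.5); Ph at 120° is eclipsed with CN at 120° (10.2); H at 240° is eclipsed with H at 240° (3.7). Total 25.4 kJ/mol.
COOH at 60° is staggered. Et at 0° is gauche with COOH at 60° (4.7); Ph at 120° is gauche with COOH at 60° (5.3); Ph at 120° is gauche with CN at 180° (3.6). Total 13.6 kJ/mol.
COOH at 120° is eclipsed. Et at 0° is eclipsed with H at 0° (7.9); Ph at 120° is eclipsed with COOH at 120° (15.9); H at 240° is eclipsed with CN at 240° (4.5). Total 28.3 kJ/mol.
COOH at 180° is staggered. Et at 0° is gauche with CN at 300° (3.4); Ph at 120° is gauche with COOH at 180° (5.3). Total 8.7 kJ/mol.
COOH at 240° is eclipsed. Et at 0° is eclipsed with CN at 0° (9.7); Ph at 120° is eclipsed with H at 120° (8.3); H at 240° is eclipsed with COOH at 240° (7.5). Total 25.5 kJ/mol.
COOH at 300° is staggered. Et at 0° is gauche with COOH at 300° (4.7); Et at 0° is gauche with CN at 60° (3.4); Ph at 120° is gauche with CN at 60° (3.6). Total 11.7 kJ/mol.
The minimum (8.7 kJ/mol) occurs with COOH at 180°.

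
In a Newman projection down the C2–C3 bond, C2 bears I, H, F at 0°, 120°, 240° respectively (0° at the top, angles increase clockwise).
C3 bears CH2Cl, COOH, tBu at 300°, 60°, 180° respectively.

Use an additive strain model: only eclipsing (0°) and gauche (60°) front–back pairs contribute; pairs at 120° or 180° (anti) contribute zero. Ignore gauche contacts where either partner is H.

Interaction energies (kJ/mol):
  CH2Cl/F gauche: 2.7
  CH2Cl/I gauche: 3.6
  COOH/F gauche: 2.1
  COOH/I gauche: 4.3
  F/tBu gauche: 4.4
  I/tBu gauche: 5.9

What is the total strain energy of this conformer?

This conformer (staggered): I–CH2Cl gauche, I–COOH gauche, F–CH2Cl gauche, F–tBu gauche; 3.6 + 4.3 + 2.7 + 4.4 = 15.0 kJ/mol.

15.0 kJ/mol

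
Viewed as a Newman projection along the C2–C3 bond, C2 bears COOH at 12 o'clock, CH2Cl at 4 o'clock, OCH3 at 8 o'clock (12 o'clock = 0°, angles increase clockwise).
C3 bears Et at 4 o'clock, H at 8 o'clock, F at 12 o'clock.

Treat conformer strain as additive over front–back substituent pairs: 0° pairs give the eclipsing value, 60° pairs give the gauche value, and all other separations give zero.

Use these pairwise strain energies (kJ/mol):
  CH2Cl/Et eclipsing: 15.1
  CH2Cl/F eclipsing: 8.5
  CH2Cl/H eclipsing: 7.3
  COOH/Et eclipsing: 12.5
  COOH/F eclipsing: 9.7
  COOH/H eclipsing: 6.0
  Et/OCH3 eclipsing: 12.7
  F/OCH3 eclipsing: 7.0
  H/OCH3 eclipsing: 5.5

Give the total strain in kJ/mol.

30.3 kJ/mol

This conformer (eclipsed): COOH(0°)/F(0°) eclipsed 9.7; CH2Cl(120°)/Et(120°) eclipsed 15.1; OCH3(240°)/H(240°) eclipsed 5.5 → 30.3 kJ/mol.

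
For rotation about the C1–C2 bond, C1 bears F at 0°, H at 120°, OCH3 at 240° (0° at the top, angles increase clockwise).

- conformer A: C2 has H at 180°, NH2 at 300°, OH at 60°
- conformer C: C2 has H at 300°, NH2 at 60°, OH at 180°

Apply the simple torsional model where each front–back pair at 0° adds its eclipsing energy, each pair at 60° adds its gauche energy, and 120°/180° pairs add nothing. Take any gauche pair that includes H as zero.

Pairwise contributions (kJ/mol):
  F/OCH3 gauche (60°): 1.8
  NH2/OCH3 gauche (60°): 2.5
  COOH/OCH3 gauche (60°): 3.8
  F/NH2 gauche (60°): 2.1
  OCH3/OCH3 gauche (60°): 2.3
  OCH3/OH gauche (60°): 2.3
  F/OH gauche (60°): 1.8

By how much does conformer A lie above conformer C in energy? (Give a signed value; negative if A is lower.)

A (staggered): F–NH2 gauche, F–OH gauche, OCH3–NH2 gauche; 2.1 + 1.8 + 2.5 = 6.4 kJ/mol.
C (staggered): F–NH2 gauche, OCH3–OH gauche; 2.1 + 2.3 = 4.4 kJ/mol.
E(A) − E(C) = 6.4 − 4.4 = +2.0 kJ/mol.

+2.0 kJ/mol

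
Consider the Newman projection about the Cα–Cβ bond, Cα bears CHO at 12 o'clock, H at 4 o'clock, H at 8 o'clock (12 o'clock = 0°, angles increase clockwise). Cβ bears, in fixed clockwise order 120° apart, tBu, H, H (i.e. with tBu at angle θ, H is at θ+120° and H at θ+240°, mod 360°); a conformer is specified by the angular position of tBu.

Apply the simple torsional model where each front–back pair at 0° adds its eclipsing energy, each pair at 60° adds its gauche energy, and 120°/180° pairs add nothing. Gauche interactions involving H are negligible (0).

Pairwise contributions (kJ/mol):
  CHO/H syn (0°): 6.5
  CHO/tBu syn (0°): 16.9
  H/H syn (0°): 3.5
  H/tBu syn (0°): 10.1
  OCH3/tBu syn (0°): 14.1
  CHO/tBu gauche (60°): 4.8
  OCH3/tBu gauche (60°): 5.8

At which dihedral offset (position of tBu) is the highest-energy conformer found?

tBu at 0° is eclipsed. CHO at 0° is eclipsed with tBu at 0° (16.9); H at 120° is eclipsed with H at 120° (3.5); H at 240° is eclipsed with H at 240° (3.5). Total 23.9 kJ/mol.
tBu at 60° is staggered. CHO at 0° is gauche with tBu at 60° (4.8). Total 4.8 kJ/mol.
tBu at 120° is eclipsed. CHO at 0° is eclipsed with H at 0° (6.5); H at 120° is eclipsed with tBu at 120° (10.1); H at 240° is eclipsed with H at 240° (3.5). Total 20.1 kJ/mol.
tBu at 180° (staggered): no non-H gauche contacts → 0.0 kJ/mol.
tBu at 240° is eclipsed. CHO at 0° is eclipsed with H at 0° (6.5); H at 120° is eclipsed with H at 120° (3.5); H at 240° is eclipsed with tBu at 240° (10.1). Total 20.1 kJ/mol.
tBu at 300° is staggered. CHO at 0° is gauche with tBu at 300° (4.8). Total 4.8 kJ/mol.
The maximum (23.9 kJ/mol) occurs with tBu at 0°.

0°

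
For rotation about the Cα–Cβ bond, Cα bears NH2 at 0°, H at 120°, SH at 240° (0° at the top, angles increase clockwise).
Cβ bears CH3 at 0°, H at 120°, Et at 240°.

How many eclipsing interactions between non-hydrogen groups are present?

Non-H eclipsing pairs: NH2(0°)/CH3(0°); SH(240°)/Et(240°) — 2 interactions.

2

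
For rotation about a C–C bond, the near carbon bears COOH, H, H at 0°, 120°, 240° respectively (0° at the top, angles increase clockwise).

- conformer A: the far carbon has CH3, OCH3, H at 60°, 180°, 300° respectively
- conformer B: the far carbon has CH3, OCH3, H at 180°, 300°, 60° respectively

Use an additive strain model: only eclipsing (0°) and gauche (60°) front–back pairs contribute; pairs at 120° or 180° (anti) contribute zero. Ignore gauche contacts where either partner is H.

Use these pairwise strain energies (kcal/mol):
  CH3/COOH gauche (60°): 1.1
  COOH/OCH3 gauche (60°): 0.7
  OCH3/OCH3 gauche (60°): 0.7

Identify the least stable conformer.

A (staggered): COOH(0°)/CH3(60°) gauche 1.1 → 1.1 kcal/mol.
B (staggered): COOH(0°)/OCH3(300°) gauche 0.7 → 0.7 kcal/mol.
A has the highest total (1.1 kcal/mol).

A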